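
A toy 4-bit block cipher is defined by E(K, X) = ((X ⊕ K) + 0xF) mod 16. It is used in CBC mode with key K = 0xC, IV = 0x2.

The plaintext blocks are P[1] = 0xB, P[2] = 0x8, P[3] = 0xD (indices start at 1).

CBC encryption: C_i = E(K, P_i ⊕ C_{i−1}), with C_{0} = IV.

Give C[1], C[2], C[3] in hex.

C[1]: P[1] ⊕ 0x2 = 0x9; E(K, 0x9) = 0x4.
C[2]: P[2] ⊕ 0x4 = 0xC; E(K, 0xC) = 0xF.
C[3]: P[3] ⊕ 0xF = 0x2; E(K, 0x2) = 0xD.

C[1] = 0x4, C[2] = 0xF, C[3] = 0xD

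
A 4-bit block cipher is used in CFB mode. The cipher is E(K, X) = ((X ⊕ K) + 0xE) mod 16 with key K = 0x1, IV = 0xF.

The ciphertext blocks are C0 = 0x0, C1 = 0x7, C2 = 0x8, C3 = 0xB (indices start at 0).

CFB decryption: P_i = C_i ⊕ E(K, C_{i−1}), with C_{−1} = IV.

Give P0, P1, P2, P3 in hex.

P0 = 0xC, P1 = 0x8, P2 = 0xC, P3 = 0xC

P0: E(K, 0xF) = 0xC; 0x0 ⊕ 0xC = 0xC.
P1: E(K, 0x0) = 0xF; 0x7 ⊕ 0xF = 0x8.
P2: E(K, 0x7) = 0x4; 0x8 ⊕ 0x4 = 0xC.
P3: E(K, 0x8) = 0x7; 0xB ⊕ 0x7 = 0xC.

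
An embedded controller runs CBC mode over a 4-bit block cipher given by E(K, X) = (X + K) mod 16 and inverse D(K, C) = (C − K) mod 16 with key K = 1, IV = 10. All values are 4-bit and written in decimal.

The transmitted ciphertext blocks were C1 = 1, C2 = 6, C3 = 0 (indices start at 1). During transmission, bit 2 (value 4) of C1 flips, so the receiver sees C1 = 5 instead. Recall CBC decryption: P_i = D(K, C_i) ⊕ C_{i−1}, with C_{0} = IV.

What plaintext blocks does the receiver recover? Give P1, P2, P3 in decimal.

Only C1 changed, to 5. In CBC, a change in C_i garbles P_i and flips the same bit in P_{i+1}. Decrypting the received ciphertext:
P1: D(K, 5) = 4; 4 ⊕ 10 = 14.
P2: D(K, 6) = 5; 5 ⊕ 5 = 0.
P3: D(K, 0) = 15; 15 ⊕ 6 = 9.
Blocks that differ from the original plaintext: P1, P2.

P1 = 14, P2 = 0, P3 = 9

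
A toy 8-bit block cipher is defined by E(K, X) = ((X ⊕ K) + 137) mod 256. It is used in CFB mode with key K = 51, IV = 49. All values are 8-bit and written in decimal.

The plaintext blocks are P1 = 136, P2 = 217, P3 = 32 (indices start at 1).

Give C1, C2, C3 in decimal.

C1 = 3, C2 = 96, C3 = 252

CFB encryption: C_i = P_i ⊕ E(K, C_{i−1}), with C_{0} = IV.
C1: E(K, 49) = 139; 136 ⊕ 139 = 3.
C2: E(K, 3) = 185; 217 ⊕ 185 = 96.
C3: E(K, 96) = 220; 32 ⊕ 220 = 252.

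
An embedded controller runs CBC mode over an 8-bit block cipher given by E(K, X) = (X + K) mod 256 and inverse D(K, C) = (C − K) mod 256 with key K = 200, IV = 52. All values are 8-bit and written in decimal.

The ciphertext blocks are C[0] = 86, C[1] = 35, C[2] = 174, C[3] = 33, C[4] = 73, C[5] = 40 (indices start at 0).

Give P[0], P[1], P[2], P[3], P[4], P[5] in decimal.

CBC decryption: P_i = D(K, C_i) ⊕ C_{i−1}, with C_{−1} = IV.
P[0]: D(K, 86) = 142; 142 ⊕ 52 = 186.
P[1]: D(K, 35) = 91; 91 ⊕ 86 = 13.
P[2]: D(K, 174) = 230; 230 ⊕ 35 = 197.
P[3]: D(K, 33) = 89; 89 ⊕ 174 = 247.
P[4]: D(K, 73) = 129; 129 ⊕ 33 = 160.
P[5]: D(K, 40) = 96; 96 ⊕ 73 = 41.

P[0] = 186, P[1] = 13, P[2] = 197, P[3] = 247, P[4] = 160, P[5] = 41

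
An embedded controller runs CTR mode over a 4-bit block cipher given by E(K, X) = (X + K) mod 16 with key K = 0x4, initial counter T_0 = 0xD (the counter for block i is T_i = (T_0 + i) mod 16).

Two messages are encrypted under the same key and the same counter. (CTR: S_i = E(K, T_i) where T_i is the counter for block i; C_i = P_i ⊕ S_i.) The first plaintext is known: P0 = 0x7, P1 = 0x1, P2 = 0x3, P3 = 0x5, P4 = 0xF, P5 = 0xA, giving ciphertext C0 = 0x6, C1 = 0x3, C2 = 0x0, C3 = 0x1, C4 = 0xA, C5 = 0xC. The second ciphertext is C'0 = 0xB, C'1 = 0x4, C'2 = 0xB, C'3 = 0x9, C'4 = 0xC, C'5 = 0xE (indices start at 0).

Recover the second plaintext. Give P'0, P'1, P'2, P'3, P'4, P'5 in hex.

P'0 = 0xA, P'1 = 0x6, P'2 = 0x8, P'3 = 0xD, P'4 = 0x9, P'5 = 0x8

In CTR with a reused counter, both messages share the same keystream S_i, so C_i ⊕ C'_i = P_i ⊕ P'_i and thus P'_i = P_i ⊕ C_i ⊕ C'_i.
P'0: 0x7 ⊕ 0x6 ⊕ 0xB = 0xA.
P'1: 0x1 ⊕ 0x3 ⊕ 0x4 = 0x6.
P'2: 0x3 ⊕ 0x0 ⊕ 0xB = 0x8.
P'3: 0x5 ⊕ 0x1 ⊕ 0x9 = 0xD.
P'4: 0xF ⊕ 0xA ⊕ 0xC = 0x9.
P'5: 0xA ⊕ 0xC ⊕ 0xE = 0x8.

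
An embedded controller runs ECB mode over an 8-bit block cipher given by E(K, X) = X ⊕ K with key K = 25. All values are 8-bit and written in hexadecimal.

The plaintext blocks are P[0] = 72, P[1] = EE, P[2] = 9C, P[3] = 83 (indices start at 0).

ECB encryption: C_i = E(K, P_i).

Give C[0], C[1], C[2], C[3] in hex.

C[0]: E(K, 72) = 57.
C[1]: E(K, EE) = CB.
C[2]: E(K, 9C) = B9.
C[3]: E(K, 83) = A6.

C[0] = 57, C[1] = CB, C[2] = B9, C[3] = A6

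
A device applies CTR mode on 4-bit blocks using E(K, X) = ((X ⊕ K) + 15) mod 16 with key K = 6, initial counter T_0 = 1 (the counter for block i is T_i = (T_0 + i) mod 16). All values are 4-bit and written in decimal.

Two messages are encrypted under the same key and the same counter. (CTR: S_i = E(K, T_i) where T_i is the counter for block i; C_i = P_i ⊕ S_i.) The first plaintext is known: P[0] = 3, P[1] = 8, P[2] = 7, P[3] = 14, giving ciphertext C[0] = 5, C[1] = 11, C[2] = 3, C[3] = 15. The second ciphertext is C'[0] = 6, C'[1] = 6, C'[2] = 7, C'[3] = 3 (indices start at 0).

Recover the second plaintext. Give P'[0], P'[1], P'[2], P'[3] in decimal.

P'[0] = 0, P'[1] = 5, P'[2] = 3, P'[3] = 2

In CTR with a reused counter, both messages share the same keystream S_i, so C_i ⊕ C'_i = P_i ⊕ P'_i and thus P'_i = P_i ⊕ C_i ⊕ C'_i.
P'[0]: 3 ⊕ 5 ⊕ 6 = 0.
P'[1]: 8 ⊕ 11 ⊕ 6 = 5.
P'[2]: 7 ⊕ 3 ⊕ 7 = 3.
P'[3]: 14 ⊕ 15 ⊕ 3 = 2.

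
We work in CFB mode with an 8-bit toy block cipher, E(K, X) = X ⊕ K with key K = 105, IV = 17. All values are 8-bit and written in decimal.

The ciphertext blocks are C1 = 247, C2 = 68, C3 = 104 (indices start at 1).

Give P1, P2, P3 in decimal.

CFB decryption: P_i = C_i ⊕ E(K, C_{i−1}), with C_{0} = IV.
P1: E(K, 17) = 120; 247 ⊕ 120 = 143.
P2: E(K, 247) = 158; 68 ⊕ 158 = 218.
P3: E(K, 68) = 45; 104 ⊕ 45 = 69.

P1 = 143, P2 = 218, P3 = 69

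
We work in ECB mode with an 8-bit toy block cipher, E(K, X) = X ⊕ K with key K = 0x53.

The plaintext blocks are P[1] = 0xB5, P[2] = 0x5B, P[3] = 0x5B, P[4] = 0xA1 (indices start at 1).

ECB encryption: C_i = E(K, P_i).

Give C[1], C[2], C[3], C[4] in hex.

C[1]: E(K, 0xB5) = 0xE6.
C[2]: E(K, 0x5B) = 0x08.
C[3]: E(K, 0x5B) = 0x08.
C[4]: E(K, 0xA1) = 0xF2.

C[1] = 0xE6, C[2] = 0x08, C[3] = 0x08, C[4] = 0xF2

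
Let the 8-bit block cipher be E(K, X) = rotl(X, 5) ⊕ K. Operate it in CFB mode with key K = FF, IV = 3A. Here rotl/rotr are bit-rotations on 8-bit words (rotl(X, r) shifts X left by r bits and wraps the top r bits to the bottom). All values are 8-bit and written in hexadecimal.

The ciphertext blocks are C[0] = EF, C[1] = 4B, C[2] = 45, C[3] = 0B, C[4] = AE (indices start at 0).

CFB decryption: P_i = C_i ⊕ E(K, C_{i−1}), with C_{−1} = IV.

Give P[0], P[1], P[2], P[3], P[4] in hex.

P[0]: E(K, 3A) = B8; EF ⊕ B8 = 57.
P[1]: E(K, EF) = 02; 4B ⊕ 02 = 49.
P[2]: E(K, 4B) = 96; 45 ⊕ 96 = D3.
P[3]: E(K, 45) = 57; 0B ⊕ 57 = 5C.
P[4]: E(K, 0B) = 9E; AE ⊕ 9E = 30.

P[0] = 57, P[1] = 49, P[2] = D3, P[3] = 5C, P[4] = 30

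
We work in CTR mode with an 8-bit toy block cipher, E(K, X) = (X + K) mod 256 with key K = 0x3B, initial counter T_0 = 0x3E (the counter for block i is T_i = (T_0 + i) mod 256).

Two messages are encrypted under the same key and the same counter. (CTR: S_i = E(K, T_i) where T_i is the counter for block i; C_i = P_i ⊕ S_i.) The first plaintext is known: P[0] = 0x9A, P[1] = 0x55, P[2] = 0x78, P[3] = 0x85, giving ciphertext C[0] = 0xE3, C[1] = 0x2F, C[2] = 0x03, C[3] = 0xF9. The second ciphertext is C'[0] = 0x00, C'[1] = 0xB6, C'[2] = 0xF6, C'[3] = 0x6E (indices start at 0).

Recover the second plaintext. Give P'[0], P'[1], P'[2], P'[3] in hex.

P'[0] = 0x79, P'[1] = 0xCC, P'[2] = 0x8D, P'[3] = 0x12

In CTR with a reused counter, both messages share the same keystream S_i, so C_i ⊕ C'_i = P_i ⊕ P'_i and thus P'_i = P_i ⊕ C_i ⊕ C'_i.
P'[0]: 0x9A ⊕ 0xE3 ⊕ 0x00 = 0x79.
P'[1]: 0x55 ⊕ 0x2F ⊕ 0xB6 = 0xCC.
P'[2]: 0x78 ⊕ 0x03 ⊕ 0xF6 = 0x8D.
P'[3]: 0x85 ⊕ 0xF9 ⊕ 0x6E = 0x12.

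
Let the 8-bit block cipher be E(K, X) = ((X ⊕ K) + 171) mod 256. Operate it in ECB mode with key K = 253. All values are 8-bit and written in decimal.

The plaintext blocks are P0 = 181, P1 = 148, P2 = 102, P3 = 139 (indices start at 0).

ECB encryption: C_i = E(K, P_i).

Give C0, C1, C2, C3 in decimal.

C0: E(K, 181) = 243.
C1: E(K, 148) = 20.
C2: E(K, 102) = 70.
C3: E(K, 139) = 33.

C0 = 243, C1 = 20, C2 = 70, C3 = 33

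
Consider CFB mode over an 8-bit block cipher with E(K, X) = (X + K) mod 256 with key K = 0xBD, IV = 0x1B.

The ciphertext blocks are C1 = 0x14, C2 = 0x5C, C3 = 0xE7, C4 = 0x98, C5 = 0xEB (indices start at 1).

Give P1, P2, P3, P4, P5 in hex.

P1 = 0xCC, P2 = 0x8D, P3 = 0xFE, P4 = 0x3C, P5 = 0xBE

CFB decryption: P_i = C_i ⊕ E(K, C_{i−1}), with C_{0} = IV.
P1: E(K, 0x1B) = 0xD8; 0x14 ⊕ 0xD8 = 0xCC.
P2: E(K, 0x14) = 0xD1; 0x5C ⊕ 0xD1 = 0x8D.
P3: E(K, 0x5C) = 0x19; 0xE7 ⊕ 0x19 = 0xFE.
P4: E(K, 0xE7) = 0xA4; 0x98 ⊕ 0xA4 = 0x3C.
P5: E(K, 0x98) = 0x55; 0xEB ⊕ 0x55 = 0xBE.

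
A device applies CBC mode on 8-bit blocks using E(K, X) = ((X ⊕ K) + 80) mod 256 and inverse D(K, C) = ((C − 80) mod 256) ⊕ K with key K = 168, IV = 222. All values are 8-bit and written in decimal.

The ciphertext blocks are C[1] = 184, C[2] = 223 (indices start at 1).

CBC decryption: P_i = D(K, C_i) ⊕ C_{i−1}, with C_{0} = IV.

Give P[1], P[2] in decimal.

P[1]: D(K, 184) = 192; 192 ⊕ 222 = 30.
P[2]: D(K, 223) = 39; 39 ⊕ 184 = 159.

P[1] = 30, P[2] = 159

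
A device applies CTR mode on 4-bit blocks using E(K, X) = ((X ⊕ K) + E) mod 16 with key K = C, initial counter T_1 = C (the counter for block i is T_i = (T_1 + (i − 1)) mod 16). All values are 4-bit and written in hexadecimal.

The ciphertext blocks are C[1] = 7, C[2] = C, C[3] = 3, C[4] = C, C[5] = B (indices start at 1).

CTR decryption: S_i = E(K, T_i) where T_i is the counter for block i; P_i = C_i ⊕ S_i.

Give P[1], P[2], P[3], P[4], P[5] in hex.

P[1] = 9, P[2] = 3, P[3] = 3, P[4] = D, P[5] = 1

P[1]: T = C, S = E(K, T) = E; 7 ⊕ E = 9.
P[2]: T = D, S = E(K, T) = F; C ⊕ F = 3.
P[3]: T = E, S = E(K, T) = 0; 3 ⊕ 0 = 3.
P[4]: T = F, S = E(K, T) = 1; C ⊕ 1 = D.
P[5]: T = 0, S = E(K, T) = A; B ⊕ A = 1.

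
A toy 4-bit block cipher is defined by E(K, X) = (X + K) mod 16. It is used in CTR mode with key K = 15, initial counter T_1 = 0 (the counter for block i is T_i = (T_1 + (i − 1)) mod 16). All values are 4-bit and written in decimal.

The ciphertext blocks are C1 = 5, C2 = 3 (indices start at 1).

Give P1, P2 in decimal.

CTR decryption: S_i = E(K, T_i) where T_i is the counter for block i; P_i = C_i ⊕ S_i.
P1: T = 0, S = E(K, T) = 15; 5 ⊕ 15 = 10.
P2: T = 1, S = E(K, T) = 0; 3 ⊕ 0 = 3.

P1 = 10, P2 = 3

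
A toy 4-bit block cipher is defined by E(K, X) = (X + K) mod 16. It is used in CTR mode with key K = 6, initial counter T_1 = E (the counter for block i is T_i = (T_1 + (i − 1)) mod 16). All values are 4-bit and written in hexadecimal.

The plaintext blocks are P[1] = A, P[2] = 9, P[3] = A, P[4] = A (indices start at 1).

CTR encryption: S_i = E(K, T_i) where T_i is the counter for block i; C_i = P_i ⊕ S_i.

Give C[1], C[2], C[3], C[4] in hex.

C[1] = E, C[2] = C, C[3] = C, C[4] = D

C[1]: T = E, S = E(K, T) = 4; A ⊕ 4 = E.
C[2]: T = F, S = E(K, T) = 5; 9 ⊕ 5 = C.
C[3]: T = 0, S = E(K, T) = 6; A ⊕ 6 = C.
C[4]: T = 1, S = E(K, T) = 7; A ⊕ 7 = D.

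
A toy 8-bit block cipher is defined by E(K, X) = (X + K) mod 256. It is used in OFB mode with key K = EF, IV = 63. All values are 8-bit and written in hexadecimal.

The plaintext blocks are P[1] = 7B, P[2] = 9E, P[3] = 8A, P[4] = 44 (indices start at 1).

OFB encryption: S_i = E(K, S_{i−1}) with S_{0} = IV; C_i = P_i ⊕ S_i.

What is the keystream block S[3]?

C[1]: S = E(K, 63) = 52; 7B ⊕ 52 = 29.
C[2]: S = E(K, 52) = 41; 9E ⊕ 41 = DF.
C[3]: S = E(K, 41) = 30; 8A ⊕ 30 = BA.
So S[3] = 30.

30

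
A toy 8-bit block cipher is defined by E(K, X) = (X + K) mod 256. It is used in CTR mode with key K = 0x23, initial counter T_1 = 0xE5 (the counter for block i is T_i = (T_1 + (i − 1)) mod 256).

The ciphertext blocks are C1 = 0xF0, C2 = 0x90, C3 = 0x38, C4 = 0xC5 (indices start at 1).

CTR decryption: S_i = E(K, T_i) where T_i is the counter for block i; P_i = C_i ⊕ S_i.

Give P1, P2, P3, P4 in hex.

P1: T = 0xE5, S = E(K, T) = 0x08; 0xF0 ⊕ 0x08 = 0xF8.
P2: T = 0xE6, S = E(K, T) = 0x09; 0x90 ⊕ 0x09 = 0x99.
P3: T = 0xE7, S = E(K, T) = 0x0A; 0x38 ⊕ 0x0A = 0x32.
P4: T = 0xE8, S = E(K, T) = 0x0B; 0xC5 ⊕ 0x0B = 0xCE.

P1 = 0xF8, P2 = 0x99, P3 = 0x32, P4 = 0xCE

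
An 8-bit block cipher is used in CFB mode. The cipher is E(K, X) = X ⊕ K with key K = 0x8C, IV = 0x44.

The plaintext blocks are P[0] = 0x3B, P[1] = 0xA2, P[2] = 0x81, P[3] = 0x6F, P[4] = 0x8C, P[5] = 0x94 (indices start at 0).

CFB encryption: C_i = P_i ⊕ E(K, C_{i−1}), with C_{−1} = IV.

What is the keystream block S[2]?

C[0]: E(K, 0x44) = 0xC8; 0x3B ⊕ 0xC8 = 0xF3.
C[1]: E(K, 0xF3) = 0x7F; 0xA2 ⊕ 0x7F = 0xDD.
C[2]: E(K, 0xDD) = 0x51; 0x81 ⊕ 0x51 = 0xD0.
So S[2] = 0x51.

0x51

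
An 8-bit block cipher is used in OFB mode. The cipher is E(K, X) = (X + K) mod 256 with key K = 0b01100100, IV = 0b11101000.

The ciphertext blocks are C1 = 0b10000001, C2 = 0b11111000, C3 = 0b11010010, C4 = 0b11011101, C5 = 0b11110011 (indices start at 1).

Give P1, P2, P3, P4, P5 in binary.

P1 = 0b11001101, P2 = 0b01001000, P3 = 0b11000110, P4 = 0b10100101, P5 = 0b00101111

OFB decryption: S_i = E(K, S_{i−1}) with S_{0} = IV; P_i = C_i ⊕ S_i.
P1: S = E(K, 0b11101000) = 0b01001100; 0b10000001 ⊕ 0b01001100 = 0b11001101.
P2: S = E(K, 0b01001100) = 0b10110000; 0b11111000 ⊕ 0b10110000 = 0b01001000.
P3: S = E(K, 0b10110000) = 0b00010100; 0b11010010 ⊕ 0b00010100 = 0b11000110.
P4: S = E(K, 0b00010100) = 0b01111000; 0b11011101 ⊕ 0b01111000 = 0b10100101.
P5: S = E(K, 0b01111000) = 0b11011100; 0b11110011 ⊕ 0b11011100 = 0b00101111.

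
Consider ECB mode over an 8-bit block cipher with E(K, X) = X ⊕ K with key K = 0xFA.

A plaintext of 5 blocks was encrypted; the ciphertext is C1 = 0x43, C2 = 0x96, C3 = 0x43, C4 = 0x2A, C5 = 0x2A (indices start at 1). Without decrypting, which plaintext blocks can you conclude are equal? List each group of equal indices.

P1 = P3; P4 = P5

ECB encrypts each block independently with the same key, so equal ciphertext blocks imply equal plaintext blocks.
C1 = C3 = 0x43, so P1 = P3.
C4 = C5 = 0x2A, so P4 = P5.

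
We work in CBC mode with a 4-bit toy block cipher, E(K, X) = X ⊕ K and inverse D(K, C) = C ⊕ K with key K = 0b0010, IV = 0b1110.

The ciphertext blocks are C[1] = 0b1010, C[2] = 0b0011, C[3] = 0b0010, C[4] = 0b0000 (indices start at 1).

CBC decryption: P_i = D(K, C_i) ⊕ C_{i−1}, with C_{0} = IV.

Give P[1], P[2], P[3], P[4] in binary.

P[1]: D(K, 0b1010) = 0b1000; 0b1000 ⊕ 0b1110 = 0b0110.
P[2]: D(K, 0b0011) = 0b0001; 0b0001 ⊕ 0b1010 = 0b1011.
P[3]: D(K, 0b0010) = 0b0000; 0b0000 ⊕ 0b0011 = 0b0011.
P[4]: D(K, 0b0000) = 0b0010; 0b0010 ⊕ 0b0010 = 0b0000.

P[1] = 0b0110, P[2] = 0b1011, P[3] = 0b0011, P[4] = 0b0000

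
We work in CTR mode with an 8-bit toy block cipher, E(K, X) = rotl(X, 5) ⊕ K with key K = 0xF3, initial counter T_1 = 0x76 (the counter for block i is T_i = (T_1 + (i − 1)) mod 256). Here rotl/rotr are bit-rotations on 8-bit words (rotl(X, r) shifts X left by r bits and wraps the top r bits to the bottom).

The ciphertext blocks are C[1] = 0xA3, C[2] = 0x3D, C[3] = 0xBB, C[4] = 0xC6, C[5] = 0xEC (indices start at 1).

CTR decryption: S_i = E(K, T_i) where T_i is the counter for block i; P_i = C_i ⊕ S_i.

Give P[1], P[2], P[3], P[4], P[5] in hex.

P[1]: T = 0x76, S = E(K, T) = 0x3D; 0xA3 ⊕ 0x3D = 0x9E.
P[2]: T = 0x77, S = E(K, T) = 0x1D; 0x3D ⊕ 0x1D = 0x20.
P[3]: T = 0x78, S = E(K, T) = 0xFC; 0xBB ⊕ 0xFC = 0x47.
P[4]: T = 0x79, S = E(K, T) = 0xDC; 0xC6 ⊕ 0xDC = 0x1A.
P[5]: T = 0x7A, S = E(K, T) = 0xBC; 0xEC ⊕ 0xBC = 0x50.

P[1] = 0x9E, P[2] = 0x20, P[3] = 0x47, P[4] = 0x1A, P[5] = 0x50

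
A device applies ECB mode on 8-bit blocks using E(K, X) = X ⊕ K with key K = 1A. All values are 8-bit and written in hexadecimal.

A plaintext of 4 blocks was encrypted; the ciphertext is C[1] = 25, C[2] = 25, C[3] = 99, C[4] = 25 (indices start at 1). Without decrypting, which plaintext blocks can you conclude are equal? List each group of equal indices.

ECB encrypts each block independently with the same key, so equal ciphertext blocks imply equal plaintext blocks.
C[1] = C[2] = C[4] = 25, so P[1] = P[2] = P[4].

P[1] = P[2] = P[4]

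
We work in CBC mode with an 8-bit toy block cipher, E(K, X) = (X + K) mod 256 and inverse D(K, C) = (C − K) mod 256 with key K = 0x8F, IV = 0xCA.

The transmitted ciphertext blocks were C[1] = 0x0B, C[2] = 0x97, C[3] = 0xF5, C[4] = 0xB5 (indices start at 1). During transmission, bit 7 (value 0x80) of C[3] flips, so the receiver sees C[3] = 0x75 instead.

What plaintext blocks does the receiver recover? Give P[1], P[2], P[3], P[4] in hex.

P[1] = 0xB6, P[2] = 0x03, P[3] = 0x71, P[4] = 0x53

CBC decryption: P_i = D(K, C_i) ⊕ C_{i−1}, with C_{0} = IV.
Only C[3] changed, to 0x75. In CBC, a change in C_i garbles P_i and flips the same bit in P_{i+1}. Decrypting the received ciphertext:
P[1]: D(K, 0x0B) = 0x7C; 0x7C ⊕ 0xCA = 0xB6.
P[2]: D(K, 0x97) = 0x08; 0x08 ⊕ 0x0B = 0x03.
P[3]: D(K, 0x75) = 0xE6; 0xE6 ⊕ 0x97 = 0x71.
P[4]: D(K, 0xB5) = 0x26; 0x26 ⊕ 0x75 = 0x53.
Blocks that differ from the original plaintext: P[3], P[4].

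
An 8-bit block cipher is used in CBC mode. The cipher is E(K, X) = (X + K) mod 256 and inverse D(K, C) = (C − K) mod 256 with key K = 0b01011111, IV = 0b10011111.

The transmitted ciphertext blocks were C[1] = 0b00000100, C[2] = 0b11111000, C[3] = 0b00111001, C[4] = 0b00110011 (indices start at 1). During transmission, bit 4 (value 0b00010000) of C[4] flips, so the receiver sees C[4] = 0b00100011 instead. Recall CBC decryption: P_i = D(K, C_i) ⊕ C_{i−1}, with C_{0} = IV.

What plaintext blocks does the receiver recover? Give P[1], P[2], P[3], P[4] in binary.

P[1] = 0b00111010, P[2] = 0b10011101, P[3] = 0b00100010, P[4] = 0b11111101

Only C[4] changed, to 0b00100011. In CBC, a change in C_i garbles P_i and flips the same bit in P_{i+1}. Decrypting the received ciphertext:
P[1]: D(K, 0b00000100) = 0b10100101; 0b10100101 ⊕ 0b10011111 = 0b00111010.
P[2]: D(K, 0b11111000) = 0b10011001; 0b10011001 ⊕ 0b00000100 = 0b10011101.
P[3]: D(K, 0b00111001) = 0b11011010; 0b11011010 ⊕ 0b11111000 = 0b00100010.
P[4]: D(K, 0b00100011) = 0b11000100; 0b11000100 ⊕ 0b00111001 = 0b11111101.
Blocks that differ from the original plaintext: P[4].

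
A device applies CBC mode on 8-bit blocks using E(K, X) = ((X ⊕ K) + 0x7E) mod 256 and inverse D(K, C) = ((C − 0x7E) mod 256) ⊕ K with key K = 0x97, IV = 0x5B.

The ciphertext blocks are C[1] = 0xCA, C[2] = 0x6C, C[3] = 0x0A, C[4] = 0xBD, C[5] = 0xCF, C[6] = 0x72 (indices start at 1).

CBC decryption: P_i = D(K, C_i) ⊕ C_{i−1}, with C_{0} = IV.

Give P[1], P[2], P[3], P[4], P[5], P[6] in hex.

P[1] = 0x80, P[2] = 0xB3, P[3] = 0x77, P[4] = 0xA2, P[5] = 0x7B, P[6] = 0xAC

P[1]: D(K, 0xCA) = 0xDB; 0xDB ⊕ 0x5B = 0x80.
P[2]: D(K, 0x6C) = 0x79; 0x79 ⊕ 0xCA = 0xB3.
P[3]: D(K, 0x0A) = 0x1B; 0x1B ⊕ 0x6C = 0x77.
P[4]: D(K, 0xBD) = 0xA8; 0xA8 ⊕ 0x0A = 0xA2.
P[5]: D(K, 0xCF) = 0xC6; 0xC6 ⊕ 0xBD = 0x7B.
P[6]: D(K, 0x72) = 0x63; 0x63 ⊕ 0xCF = 0xAC.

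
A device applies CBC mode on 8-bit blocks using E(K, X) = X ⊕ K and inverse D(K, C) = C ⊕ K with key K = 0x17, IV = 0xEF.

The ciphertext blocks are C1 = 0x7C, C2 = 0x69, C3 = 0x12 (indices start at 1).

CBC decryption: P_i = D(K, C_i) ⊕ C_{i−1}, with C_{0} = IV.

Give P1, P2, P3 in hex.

P1: D(K, 0x7C) = 0x6B; 0x6B ⊕ 0xEF = 0x84.
P2: D(K, 0x69) = 0x7E; 0x7E ⊕ 0x7C = 0x02.
P3: D(K, 0x12) = 0x05; 0x05 ⊕ 0x69 = 0x6C.

P1 = 0x84, P2 = 0x02, P3 = 0x6C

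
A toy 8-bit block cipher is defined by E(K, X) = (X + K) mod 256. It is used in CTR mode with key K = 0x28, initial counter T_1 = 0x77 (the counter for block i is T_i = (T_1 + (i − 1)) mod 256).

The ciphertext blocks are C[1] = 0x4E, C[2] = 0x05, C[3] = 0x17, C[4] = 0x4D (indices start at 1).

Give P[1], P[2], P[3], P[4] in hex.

CTR decryption: S_i = E(K, T_i) where T_i is the counter for block i; P_i = C_i ⊕ S_i.
P[1]: T = 0x77, S = E(K, T) = 0x9F; 0x4E ⊕ 0x9F = 0xD1.
P[2]: T = 0x78, S = E(K, T) = 0xA0; 0x05 ⊕ 0xA0 = 0xA5.
P[3]: T = 0x79, S = E(K, T) = 0xA1; 0x17 ⊕ 0xA1 = 0xB6.
P[4]: T = 0x7A, S = E(K, T) = 0xA2; 0x4D ⊕ 0xA2 = 0xEF.

P[1] = 0xD1, P[2] = 0xA5, P[3] = 0xB6, P[4] = 0xEF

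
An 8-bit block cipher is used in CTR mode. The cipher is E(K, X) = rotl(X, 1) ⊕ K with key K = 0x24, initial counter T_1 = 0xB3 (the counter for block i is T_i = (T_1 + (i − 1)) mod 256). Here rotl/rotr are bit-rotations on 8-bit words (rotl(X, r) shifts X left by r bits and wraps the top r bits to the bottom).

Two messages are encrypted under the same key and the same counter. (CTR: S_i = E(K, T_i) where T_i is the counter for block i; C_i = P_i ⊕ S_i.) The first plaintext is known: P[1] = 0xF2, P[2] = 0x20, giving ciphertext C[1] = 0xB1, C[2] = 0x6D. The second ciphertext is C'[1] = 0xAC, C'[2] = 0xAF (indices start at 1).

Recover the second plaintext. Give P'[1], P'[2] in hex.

P'[1] = 0xEF, P'[2] = 0xE2

In CTR with a reused counter, both messages share the same keystream S_i, so C_i ⊕ C'_i = P_i ⊕ P'_i and thus P'_i = P_i ⊕ C_i ⊕ C'_i.
P'[1]: 0xF2 ⊕ 0xB1 ⊕ 0xAC = 0xEF.
P'[2]: 0x20 ⊕ 0x6D ⊕ 0xAF = 0xE2.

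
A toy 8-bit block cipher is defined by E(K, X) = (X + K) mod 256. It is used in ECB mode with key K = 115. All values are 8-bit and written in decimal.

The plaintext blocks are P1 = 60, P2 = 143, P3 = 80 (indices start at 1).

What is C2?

ECB encryption: C_i = E(K, P_i).
C2: E(K, 143) = 2.

C2 = 2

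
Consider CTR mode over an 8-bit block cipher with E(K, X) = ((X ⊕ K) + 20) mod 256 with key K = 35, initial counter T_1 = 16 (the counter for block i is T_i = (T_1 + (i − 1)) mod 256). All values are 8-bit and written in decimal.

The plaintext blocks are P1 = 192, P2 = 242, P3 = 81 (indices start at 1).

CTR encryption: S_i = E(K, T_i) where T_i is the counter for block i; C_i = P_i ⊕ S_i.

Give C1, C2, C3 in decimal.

C1 = 135, C2 = 180, C3 = 20

C1: T = 16, S = E(K, T) = 71; 192 ⊕ 71 = 135.
C2: T = 17, S = E(K, T) = 70; 242 ⊕ 70 = 180.
C3: T = 18, S = E(K, T) = 69; 81 ⊕ 69 = 20.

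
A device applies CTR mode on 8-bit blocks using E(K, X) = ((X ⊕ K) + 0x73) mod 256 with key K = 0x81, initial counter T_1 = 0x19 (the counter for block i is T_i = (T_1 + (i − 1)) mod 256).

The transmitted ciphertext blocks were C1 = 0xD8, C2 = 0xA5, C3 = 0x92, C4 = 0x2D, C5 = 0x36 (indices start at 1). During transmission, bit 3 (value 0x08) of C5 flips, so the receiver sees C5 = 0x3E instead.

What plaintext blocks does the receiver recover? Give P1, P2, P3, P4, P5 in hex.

P1 = 0xD3, P2 = 0xAB, P3 = 0x9F, P4 = 0x3D, P5 = 0x31

CTR decryption: S_i = E(K, T_i) where T_i is the counter for block i; P_i = C_i ⊕ S_i.
Only C5 changed, to 0x3E. In CTR, a change in C_i flips the same bit in P_i only; the keystream is unaffected. Decrypting the received ciphertext:
P1: T = 0x19, S = E(K, T) = 0x0B; 0xD8 ⊕ 0x0B = 0xD3.
P2: T = 0x1A, S = E(K, T) = 0x0E; 0xA5 ⊕ 0x0E = 0xAB.
P3: T = 0x1B, S = E(K, T) = 0x0D; 0x92 ⊕ 0x0D = 0x9F.
P4: T = 0x1C, S = E(K, T) = 0x10; 0x2D ⊕ 0x10 = 0x3D.
P5: T = 0x1D, S = E(K, T) = 0x0F; 0x3E ⊕ 0x0F = 0x31.
Blocks that differ from the original plaintext: P5.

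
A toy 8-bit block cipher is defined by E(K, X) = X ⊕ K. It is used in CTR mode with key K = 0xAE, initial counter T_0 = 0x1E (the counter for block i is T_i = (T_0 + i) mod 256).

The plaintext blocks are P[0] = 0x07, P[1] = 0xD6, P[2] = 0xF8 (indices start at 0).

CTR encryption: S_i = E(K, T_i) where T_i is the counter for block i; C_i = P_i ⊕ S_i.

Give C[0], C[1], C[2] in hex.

C[0]: T = 0x1E, S = E(K, T) = 0xB0; 0x07 ⊕ 0xB0 = 0xB7.
C[1]: T = 0x1F, S = E(K, T) = 0xB1; 0xD6 ⊕ 0xB1 = 0x67.
C[2]: T = 0x20, S = E(K, T) = 0x8E; 0xF8 ⊕ 0x8E = 0x76.

C[0] = 0xB7, C[1] = 0x67, C[2] = 0x76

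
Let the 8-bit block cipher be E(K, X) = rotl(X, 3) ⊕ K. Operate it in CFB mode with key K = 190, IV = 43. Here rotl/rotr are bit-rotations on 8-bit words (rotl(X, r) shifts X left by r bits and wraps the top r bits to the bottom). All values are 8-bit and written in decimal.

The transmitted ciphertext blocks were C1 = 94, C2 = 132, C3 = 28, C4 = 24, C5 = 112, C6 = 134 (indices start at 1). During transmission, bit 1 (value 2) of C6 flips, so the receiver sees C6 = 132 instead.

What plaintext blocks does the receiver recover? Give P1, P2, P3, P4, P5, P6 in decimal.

P1 = 185, P2 = 200, P3 = 134, P4 = 70, P5 = 14, P6 = 185

CFB decryption: P_i = C_i ⊕ E(K, C_{i−1}), with C_{0} = IV.
Only C6 changed, to 132. In CFB, a change in C_i flips the same bit in P_i and garbles P_{i+1}. Decrypting the received ciphertext:
P1: E(K, 43) = 231; 94 ⊕ 231 = 185.
P2: E(K, 94) = 76; 132 ⊕ 76 = 200.
P3: E(K, 132) = 154; 28 ⊕ 154 = 134.
P4: E(K, 28) = 94; 24 ⊕ 94 = 70.
P5: E(K, 24) = 126; 112 ⊕ 126 = 14.
P6: E(K, 112) = 61; 132 ⊕ 61 = 185.
Blocks that differ from the original plaintext: P6.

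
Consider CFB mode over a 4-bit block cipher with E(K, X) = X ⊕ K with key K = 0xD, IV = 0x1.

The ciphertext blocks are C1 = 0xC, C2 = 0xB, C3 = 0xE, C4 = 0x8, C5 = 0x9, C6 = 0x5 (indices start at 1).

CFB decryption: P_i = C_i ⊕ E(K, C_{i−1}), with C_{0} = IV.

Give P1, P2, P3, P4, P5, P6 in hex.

P1 = 0x0, P2 = 0xA, P3 = 0x8, P4 = 0xB, P5 = 0xC, P6 = 0x1

P1: E(K, 0x1) = 0xC; 0xC ⊕ 0xC = 0x0.
P2: E(K, 0xC) = 0x1; 0xB ⊕ 0x1 = 0xA.
P3: E(K, 0xB) = 0x6; 0xE ⊕ 0x6 = 0x8.
P4: E(K, 0xE) = 0x3; 0x8 ⊕ 0x3 = 0xB.
P5: E(K, 0x8) = 0x5; 0x9 ⊕ 0x5 = 0xC.
P6: E(K, 0x9) = 0x4; 0x5 ⊕ 0x4 = 0x1.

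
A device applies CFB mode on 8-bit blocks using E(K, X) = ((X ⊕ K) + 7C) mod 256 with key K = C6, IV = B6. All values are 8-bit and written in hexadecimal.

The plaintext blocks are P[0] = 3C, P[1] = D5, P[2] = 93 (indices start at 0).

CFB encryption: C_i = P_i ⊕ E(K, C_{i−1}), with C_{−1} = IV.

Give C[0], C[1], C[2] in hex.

C[0] = D0, C[1] = 47, C[2] = 6E

C[0]: E(K, B6) = EC; 3C ⊕ EC = D0.
C[1]: E(K, D0) = 92; D5 ⊕ 92 = 47.
C[2]: E(K, 47) = FD; 93 ⊕ FD = 6E.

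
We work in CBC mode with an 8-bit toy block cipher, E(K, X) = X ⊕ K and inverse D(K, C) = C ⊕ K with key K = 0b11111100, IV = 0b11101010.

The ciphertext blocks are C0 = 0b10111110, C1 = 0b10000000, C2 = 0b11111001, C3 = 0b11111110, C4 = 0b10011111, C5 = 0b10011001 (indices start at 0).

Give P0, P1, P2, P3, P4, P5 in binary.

CBC decryption: P_i = D(K, C_i) ⊕ C_{i−1}, with C_{−1} = IV.
P0: D(K, 0b10111110) = 0b01000010; 0b01000010 ⊕ 0b11101010 = 0b10101000.
P1: D(K, 0b10000000) = 0b01111100; 0b01111100 ⊕ 0b10111110 = 0b11000010.
P2: D(K, 0b11111001) = 0b00000101; 0b00000101 ⊕ 0b10000000 = 0b10000101.
P3: D(K, 0b11111110) = 0b00000010; 0b00000010 ⊕ 0b11111001 = 0b11111011.
P4: D(K, 0b10011111) = 0b01100011; 0b01100011 ⊕ 0b11111110 = 0b10011101.
P5: D(K, 0b10011001) = 0b01100101; 0b01100101 ⊕ 0b10011111 = 0b11111010.

P0 = 0b10101000, P1 = 0b11000010, P2 = 0b10000101, P3 = 0b11111011, P4 = 0b10011101, P5 = 0b11111010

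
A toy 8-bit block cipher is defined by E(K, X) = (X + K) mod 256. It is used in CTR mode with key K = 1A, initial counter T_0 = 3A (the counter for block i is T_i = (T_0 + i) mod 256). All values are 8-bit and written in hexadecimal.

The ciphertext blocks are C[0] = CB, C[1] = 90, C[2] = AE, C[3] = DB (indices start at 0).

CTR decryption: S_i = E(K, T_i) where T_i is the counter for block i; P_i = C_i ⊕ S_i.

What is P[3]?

P[3] = 8C

P[3]: T = 3D, S = E(K, T) = 57; DB ⊕ 57 = 8C.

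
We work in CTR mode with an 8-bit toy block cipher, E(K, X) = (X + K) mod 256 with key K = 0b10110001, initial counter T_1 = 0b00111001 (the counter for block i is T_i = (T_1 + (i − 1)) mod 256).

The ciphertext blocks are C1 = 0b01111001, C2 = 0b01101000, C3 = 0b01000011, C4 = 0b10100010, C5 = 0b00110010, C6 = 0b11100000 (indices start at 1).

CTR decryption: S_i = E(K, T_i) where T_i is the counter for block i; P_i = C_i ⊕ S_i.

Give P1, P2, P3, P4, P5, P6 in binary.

P1 = 0b10010011, P2 = 0b10000011, P3 = 0b10101111, P4 = 0b01001111, P5 = 0b11011100, P6 = 0b00001111

P1: T = 0b00111001, S = E(K, T) = 0b11101010; 0b01111001 ⊕ 0b11101010 = 0b10010011.
P2: T = 0b00111010, S = E(K, T) = 0b11101011; 0b01101000 ⊕ 0b11101011 = 0b10000011.
P3: T = 0b00111011, S = E(K, T) = 0b11101100; 0b01000011 ⊕ 0b11101100 = 0b10101111.
P4: T = 0b00111100, S = E(K, T) = 0b11101101; 0b10100010 ⊕ 0b11101101 = 0b01001111.
P5: T = 0b00111101, S = E(K, T) = 0b11101110; 0b00110010 ⊕ 0b11101110 = 0b11011100.
P6: T = 0b00111110, S = E(K, T) = 0b11101111; 0b11100000 ⊕ 0b11101111 = 0b00001111.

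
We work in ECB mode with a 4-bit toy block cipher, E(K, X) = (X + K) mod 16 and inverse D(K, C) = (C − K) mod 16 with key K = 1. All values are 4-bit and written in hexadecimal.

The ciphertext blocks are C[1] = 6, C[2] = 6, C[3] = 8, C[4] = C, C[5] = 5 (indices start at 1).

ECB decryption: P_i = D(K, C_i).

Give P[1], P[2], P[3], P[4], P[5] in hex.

P[1] = 5, P[2] = 5, P[3] = 7, P[4] = B, P[5] = 4

P[1]: D(K, 6) = 5.
P[2]: D(K, 6) = 5.
P[3]: D(K, 8) = 7.
P[4]: D(K, C) = B.
P[5]: D(K, 5) = 4.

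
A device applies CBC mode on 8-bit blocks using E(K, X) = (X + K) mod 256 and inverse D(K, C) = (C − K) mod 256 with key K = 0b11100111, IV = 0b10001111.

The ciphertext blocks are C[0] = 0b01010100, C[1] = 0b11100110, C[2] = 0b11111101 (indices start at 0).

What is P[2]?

P[2] = 0b11110000

CBC decryption: P_i = D(K, C_i) ⊕ C_{i−1}, with C_{−1} = IV.
P[2]: D(K, 0b11111101) = 0b00010110; 0b00010110 ⊕ 0b11100110 = 0b11110000.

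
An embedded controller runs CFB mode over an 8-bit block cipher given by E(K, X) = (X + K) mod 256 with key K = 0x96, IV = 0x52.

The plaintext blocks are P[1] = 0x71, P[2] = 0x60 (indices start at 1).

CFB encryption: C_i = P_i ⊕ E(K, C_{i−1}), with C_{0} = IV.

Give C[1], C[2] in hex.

C[1] = 0x99, C[2] = 0x4F

C[1]: E(K, 0x52) = 0xE8; 0x71 ⊕ 0xE8 = 0x99.
C[2]: E(K, 0x99) = 0x2F; 0x60 ⊕ 0x2F = 0x4F.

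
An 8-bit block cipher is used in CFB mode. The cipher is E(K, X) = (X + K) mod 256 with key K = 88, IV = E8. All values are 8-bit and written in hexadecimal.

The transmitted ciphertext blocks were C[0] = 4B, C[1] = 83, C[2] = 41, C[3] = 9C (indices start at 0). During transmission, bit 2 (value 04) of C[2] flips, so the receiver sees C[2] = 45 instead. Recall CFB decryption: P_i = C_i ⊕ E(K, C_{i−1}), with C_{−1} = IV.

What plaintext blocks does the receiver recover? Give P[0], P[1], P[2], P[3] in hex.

Only C[2] changed, to 45. In CFB, a change in C_i flips the same bit in P_i and garbles P_{i+1}. Decrypting the received ciphertext:
P[0]: E(K, E8) = 70; 4B ⊕ 70 = 3B.
P[1]: E(K, 4B) = D3; 83 ⊕ D3 = 50.
P[2]: E(K, 83) = 0B; 45 ⊕ 0B = 4E.
P[3]: E(K, 45) = CD; 9C ⊕ CD = 51.
Blocks that differ from the original plaintext: P[2], P[3].

P[0] = 3B, P[1] = 50, P[2] = 4E, P[3] = 51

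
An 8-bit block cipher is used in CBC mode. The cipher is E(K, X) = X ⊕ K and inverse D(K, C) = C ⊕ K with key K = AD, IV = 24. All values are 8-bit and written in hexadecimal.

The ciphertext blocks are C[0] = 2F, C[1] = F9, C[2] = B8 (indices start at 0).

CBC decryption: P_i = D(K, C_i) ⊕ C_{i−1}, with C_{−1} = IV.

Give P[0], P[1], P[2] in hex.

P[0] = A6, P[1] = 7B, P[2] = EC

P[0]: D(K, 2F) = 82; 82 ⊕ 24 = A6.
P[1]: D(K, F9) = 54; 54 ⊕ 2F = 7B.
P[2]: D(K, B8) = 15; 15 ⊕ F9 = EC.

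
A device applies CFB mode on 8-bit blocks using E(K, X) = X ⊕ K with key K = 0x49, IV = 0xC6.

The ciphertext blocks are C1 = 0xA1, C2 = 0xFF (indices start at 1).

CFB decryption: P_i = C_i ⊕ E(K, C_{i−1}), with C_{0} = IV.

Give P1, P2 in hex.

P1 = 0x2E, P2 = 0x17

P1: E(K, 0xC6) = 0x8F; 0xA1 ⊕ 0x8F = 0x2E.
P2: E(K, 0xA1) = 0xE8; 0xFF ⊕ 0xE8 = 0x17.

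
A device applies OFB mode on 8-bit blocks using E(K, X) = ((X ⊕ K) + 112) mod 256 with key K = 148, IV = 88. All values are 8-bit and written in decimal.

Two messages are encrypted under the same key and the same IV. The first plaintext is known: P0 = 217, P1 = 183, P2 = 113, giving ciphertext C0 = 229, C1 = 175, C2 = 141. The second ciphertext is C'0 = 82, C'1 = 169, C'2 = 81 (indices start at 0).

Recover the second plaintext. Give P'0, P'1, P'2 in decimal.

P'0 = 110, P'1 = 177, P'2 = 173

In OFB with a reused IV, both messages share the same keystream S_i, so C_i ⊕ C'_i = P_i ⊕ P'_i and thus P'_i = P_i ⊕ C_i ⊕ C'_i.
P'0: 217 ⊕ 229 ⊕ 82 = 110.
P'1: 183 ⊕ 175 ⊕ 169 = 177.
P'2: 113 ⊕ 141 ⊕ 81 = 173.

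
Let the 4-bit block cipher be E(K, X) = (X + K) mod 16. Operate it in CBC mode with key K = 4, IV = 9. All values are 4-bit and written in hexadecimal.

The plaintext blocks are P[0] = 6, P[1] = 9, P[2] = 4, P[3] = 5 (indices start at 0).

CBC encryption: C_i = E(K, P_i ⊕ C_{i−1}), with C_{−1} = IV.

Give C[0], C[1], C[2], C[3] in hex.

C[0]: P[0] ⊕ 9 = F; E(K, F) = 3.
C[1]: P[1] ⊕ 3 = A; E(K, A) = E.
C[2]: P[2] ⊕ E = A; E(K, A) = E.
C[3]: P[3] ⊕ E = B; E(K, B) = F.

C[0] = 3, C[1] = E, C[2] = E, C[3] = F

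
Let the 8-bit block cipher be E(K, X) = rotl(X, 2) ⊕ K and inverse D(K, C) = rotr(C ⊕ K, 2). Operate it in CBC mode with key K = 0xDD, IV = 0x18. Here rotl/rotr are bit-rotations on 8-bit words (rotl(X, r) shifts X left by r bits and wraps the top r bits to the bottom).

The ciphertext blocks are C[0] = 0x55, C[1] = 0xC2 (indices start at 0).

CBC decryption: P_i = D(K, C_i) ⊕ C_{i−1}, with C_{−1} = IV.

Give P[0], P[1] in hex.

P[0]: D(K, 0x55) = 0x22; 0x22 ⊕ 0x18 = 0x3A.
P[1]: D(K, 0xC2) = 0xC7; 0xC7 ⊕ 0x55 = 0x92.

P[0] = 0x3A, P[1] = 0x92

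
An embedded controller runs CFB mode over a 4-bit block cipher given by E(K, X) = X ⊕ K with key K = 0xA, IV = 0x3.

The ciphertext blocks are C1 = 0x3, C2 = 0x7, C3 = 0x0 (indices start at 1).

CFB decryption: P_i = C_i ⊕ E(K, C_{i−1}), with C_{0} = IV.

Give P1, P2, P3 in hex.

P1: E(K, 0x3) = 0x9; 0x3 ⊕ 0x9 = 0xA.
P2: E(K, 0x3) = 0x9; 0x7 ⊕ 0x9 = 0xE.
P3: E(K, 0x7) = 0xD; 0x0 ⊕ 0xD = 0xD.

P1 = 0xA, P2 = 0xE, P3 = 0xD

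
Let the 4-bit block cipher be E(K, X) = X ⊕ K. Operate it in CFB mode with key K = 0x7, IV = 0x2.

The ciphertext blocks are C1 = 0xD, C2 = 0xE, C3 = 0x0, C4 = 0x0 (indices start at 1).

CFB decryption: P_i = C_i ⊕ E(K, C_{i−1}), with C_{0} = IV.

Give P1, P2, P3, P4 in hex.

P1 = 0x8, P2 = 0x4, P3 = 0x9, P4 = 0x7

P1: E(K, 0x2) = 0x5; 0xD ⊕ 0x5 = 0x8.
P2: E(K, 0xD) = 0xA; 0xE ⊕ 0xA = 0x4.
P3: E(K, 0xE) = 0x9; 0x0 ⊕ 0x9 = 0x9.
P4: E(K, 0x0) = 0x7; 0x0 ⊕ 0x7 = 0x7.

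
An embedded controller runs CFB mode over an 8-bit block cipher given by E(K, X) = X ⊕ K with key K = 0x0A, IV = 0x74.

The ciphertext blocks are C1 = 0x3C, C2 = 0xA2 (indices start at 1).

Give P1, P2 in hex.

P1 = 0x42, P2 = 0x94

CFB decryption: P_i = C_i ⊕ E(K, C_{i−1}), with C_{0} = IV.
P1: E(K, 0x74) = 0x7E; 0x3C ⊕ 0x7E = 0x42.
P2: E(K, 0x3C) = 0x36; 0xA2 ⊕ 0x36 = 0x94.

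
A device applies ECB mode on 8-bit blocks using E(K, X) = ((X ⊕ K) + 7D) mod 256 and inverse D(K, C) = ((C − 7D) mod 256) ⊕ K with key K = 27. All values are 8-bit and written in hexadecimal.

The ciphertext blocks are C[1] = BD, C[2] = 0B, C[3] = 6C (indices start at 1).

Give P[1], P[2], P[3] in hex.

P[1] = 67, P[2] = A9, P[3] = C8

ECB decryption: P_i = D(K, C_i).
P[1]: D(K, BD) = 67.
P[2]: D(K, 0B) = A9.
P[3]: D(K, 6C) = C8.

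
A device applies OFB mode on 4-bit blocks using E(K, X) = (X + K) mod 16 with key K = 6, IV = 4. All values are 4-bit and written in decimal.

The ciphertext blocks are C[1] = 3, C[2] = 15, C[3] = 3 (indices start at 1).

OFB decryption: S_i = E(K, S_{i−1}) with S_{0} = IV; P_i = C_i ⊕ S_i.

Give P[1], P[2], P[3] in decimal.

P[1] = 9, P[2] = 15, P[3] = 5

P[1]: S = E(K, 4) = 10; 3 ⊕ 10 = 9.
P[2]: S = E(K, 10) = 0; 15 ⊕ 0 = 15.
P[3]: S = E(K, 0) = 6; 3 ⊕ 6 = 5.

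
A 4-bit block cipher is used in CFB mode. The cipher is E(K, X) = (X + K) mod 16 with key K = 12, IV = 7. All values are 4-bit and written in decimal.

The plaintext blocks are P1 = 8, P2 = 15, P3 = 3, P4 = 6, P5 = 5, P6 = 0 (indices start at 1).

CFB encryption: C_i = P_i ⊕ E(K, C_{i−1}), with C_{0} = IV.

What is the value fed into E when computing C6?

4

C1: E(K, 7) = 3; 8 ⊕ 3 = 11.
C2: E(K, 11) = 7; 15 ⊕ 7 = 8.
C3: E(K, 8) = 4; 3 ⊕ 4 = 7.
C4: E(K, 7) = 3; 6 ⊕ 3 = 5.
C5: E(K, 5) = 1; 5 ⊕ 1 = 4.
C6: E(K, 4) = 0; 0 ⊕ 0 = 0.
So the input to E for block 6 is 4.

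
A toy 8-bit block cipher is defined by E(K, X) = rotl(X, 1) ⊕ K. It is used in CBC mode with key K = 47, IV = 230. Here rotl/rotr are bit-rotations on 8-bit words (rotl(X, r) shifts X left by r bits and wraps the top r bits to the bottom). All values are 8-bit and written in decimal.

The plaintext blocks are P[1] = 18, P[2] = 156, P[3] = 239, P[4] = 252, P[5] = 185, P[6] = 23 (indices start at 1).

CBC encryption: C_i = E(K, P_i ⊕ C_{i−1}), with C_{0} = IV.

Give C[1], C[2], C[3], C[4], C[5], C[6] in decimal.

C[1] = 198, C[2] = 155, C[3] = 199, C[4] = 89, C[5] = 238, C[6] = 220

C[1]: P[1] ⊕ 230 = 244; E(K, 244) = 198.
C[2]: P[2] ⊕ 198 = 90; E(K, 90) = 155.
C[3]: P[3] ⊕ 155 = 116; E(K, 116) = 199.
C[4]: P[4] ⊕ 199 = 59; E(K, 59) = 89.
C[5]: P[5] ⊕ 89 = 224; E(K, 224) = 238.
C[6]: P[6] ⊕ 238 = 249; E(K, 249) = 220.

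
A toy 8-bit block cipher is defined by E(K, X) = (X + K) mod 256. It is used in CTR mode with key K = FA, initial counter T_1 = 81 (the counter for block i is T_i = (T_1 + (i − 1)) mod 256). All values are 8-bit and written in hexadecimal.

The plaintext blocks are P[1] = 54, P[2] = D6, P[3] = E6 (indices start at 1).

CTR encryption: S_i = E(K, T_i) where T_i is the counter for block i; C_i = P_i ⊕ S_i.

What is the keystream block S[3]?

C[1]: T = 81, S = E(K, T) = 7B; 54 ⊕ 7B = 2F.
C[2]: T = 82, S = E(K, T) = 7C; D6 ⊕ 7C = AA.
C[3]: T = 83, S = E(K, T) = 7D; E6 ⊕ 7D = 9B.
So S[3] = 7D.

7D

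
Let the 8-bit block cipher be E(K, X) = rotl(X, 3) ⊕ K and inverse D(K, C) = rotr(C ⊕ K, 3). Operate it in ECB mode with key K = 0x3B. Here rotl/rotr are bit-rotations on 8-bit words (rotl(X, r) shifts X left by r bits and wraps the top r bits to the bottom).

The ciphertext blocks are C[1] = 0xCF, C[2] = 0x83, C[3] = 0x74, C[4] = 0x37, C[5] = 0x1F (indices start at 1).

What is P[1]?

ECB decryption: P_i = D(K, C_i).
P[1]: D(K, 0xCF) = 0x9E.

P[1] = 0x9E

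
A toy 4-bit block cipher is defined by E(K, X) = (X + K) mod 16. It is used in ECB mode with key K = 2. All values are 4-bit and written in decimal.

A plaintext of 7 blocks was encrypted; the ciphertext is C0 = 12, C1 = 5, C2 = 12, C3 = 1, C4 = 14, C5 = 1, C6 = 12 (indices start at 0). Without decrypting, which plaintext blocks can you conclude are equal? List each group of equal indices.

ECB encrypts each block independently with the same key, so equal ciphertext blocks imply equal plaintext blocks.
C0 = C2 = C6 = 12, so P0 = P2 = P6.
C3 = C5 = 1, so P3 = P5.

P0 = P2 = P6; P3 = P5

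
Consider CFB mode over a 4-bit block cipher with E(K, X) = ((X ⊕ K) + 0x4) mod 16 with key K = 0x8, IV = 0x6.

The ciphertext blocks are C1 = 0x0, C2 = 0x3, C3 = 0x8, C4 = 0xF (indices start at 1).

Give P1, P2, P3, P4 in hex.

P1 = 0x2, P2 = 0xF, P3 = 0x7, P4 = 0xB

CFB decryption: P_i = C_i ⊕ E(K, C_{i−1}), with C_{0} = IV.
P1: E(K, 0x6) = 0x2; 0x0 ⊕ 0x2 = 0x2.
P2: E(K, 0x0) = 0xC; 0x3 ⊕ 0xC = 0xF.
P3: E(K, 0x3) = 0xF; 0x8 ⊕ 0xF = 0x7.
P4: E(K, 0x8) = 0x4; 0xF ⊕ 0x4 = 0xB.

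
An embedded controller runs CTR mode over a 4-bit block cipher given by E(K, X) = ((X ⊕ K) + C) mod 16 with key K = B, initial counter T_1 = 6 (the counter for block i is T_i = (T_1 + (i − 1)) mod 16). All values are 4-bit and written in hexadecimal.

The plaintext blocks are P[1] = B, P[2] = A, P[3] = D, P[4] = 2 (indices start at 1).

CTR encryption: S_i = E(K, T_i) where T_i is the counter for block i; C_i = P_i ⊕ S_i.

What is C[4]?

C[4] = C

C[1]: T = 6, S = E(K, T) = 9; B ⊕ 9 = 2.
C[2]: T = 7, S = E(K, T) = 8; A ⊕ 8 = 2.
C[3]: T = 8, S = E(K, T) = F; D ⊕ F = 2.
C[4]: T = 9, S = E(K, T) = E; 2 ⊕ E = C.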